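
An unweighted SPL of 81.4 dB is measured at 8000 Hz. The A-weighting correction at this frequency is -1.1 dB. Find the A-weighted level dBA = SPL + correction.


A-weighting table: 8000 Hz -> -1.1 dB correction
SPL_A = SPL + correction = 81.4 + (-1.1) = 80.3 dBA


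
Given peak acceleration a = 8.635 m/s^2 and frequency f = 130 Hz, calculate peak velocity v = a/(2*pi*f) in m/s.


omega = 2*pi*f = 2*pi*130 = 816.814 rad/s
v = a / omega = 8.635 / 816.814 = 0.010572 m/s


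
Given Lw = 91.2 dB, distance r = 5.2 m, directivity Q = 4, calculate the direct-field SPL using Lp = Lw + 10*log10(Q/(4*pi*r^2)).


4*pi*r^2 = 4*pi*5.2^2 = 339.795 m^2
Q / (4*pi*r^2) = 4 / 339.795 = 0.0117718
Lp = 91.2 + 10*log10(0.0117718) = 71.908 dB


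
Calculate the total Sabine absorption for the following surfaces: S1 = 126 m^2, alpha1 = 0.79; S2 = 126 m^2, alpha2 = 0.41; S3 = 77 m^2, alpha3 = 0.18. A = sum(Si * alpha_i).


126 * 0.79 = 99.54
126 * 0.41 = 51.66
77 * 0.18 = 13.86
A_total = 99.54 + 51.66 + 13.86 = 165.06 m^2


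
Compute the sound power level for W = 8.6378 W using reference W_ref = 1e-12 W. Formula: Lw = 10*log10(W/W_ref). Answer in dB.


W / W_ref = 8.6378 / 1e-12 = 8.6378e+12
Lw = 10 * log10(8.6378e+12) = 129.36 dB


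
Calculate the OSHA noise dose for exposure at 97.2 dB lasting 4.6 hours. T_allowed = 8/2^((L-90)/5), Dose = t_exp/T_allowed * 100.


T_allowed = 8 / 2^((97.2 - 90)/5) = 2.94854 hr
Dose = 4.6 / 2.94854 * 100 = 156.01 %


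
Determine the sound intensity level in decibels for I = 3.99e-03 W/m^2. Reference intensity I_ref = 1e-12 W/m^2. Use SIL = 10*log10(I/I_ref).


I / I_ref = 3.99e-03 / 1e-12 = 3.99e+09
SIL = 10 * log10(3.99e+09) = 96.01 dB


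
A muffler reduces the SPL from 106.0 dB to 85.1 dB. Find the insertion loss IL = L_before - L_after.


Insertion loss = SPL without muffler - SPL with muffler
IL = 106.0 - 85.1 = 20.9 dB


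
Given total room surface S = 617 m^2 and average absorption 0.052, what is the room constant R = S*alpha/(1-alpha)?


R = 617 * 0.052 / (1 - 0.052) = 33.844 m^2


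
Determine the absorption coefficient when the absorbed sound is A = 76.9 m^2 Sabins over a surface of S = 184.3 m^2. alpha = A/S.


Absorption coefficient = absorbed power / incident power
alpha = A / S = 76.9 / 184.3 = 0.41725


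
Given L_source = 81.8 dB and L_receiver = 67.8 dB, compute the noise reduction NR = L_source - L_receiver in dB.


NR = L_source - L_receiver (difference between source and receiving room levels)
NR = 81.8 - 67.8 = 14 dB


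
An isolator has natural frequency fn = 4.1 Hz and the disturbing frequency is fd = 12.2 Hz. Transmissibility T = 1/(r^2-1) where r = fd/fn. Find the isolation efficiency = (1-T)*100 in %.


r = 12.2 / 4.1 = 2.97561
r^2 - 1 = 2.97561^2 - 1 = 7.85425
T = 1/7.85425 = 0.12732
Efficiency = (1 - 0.12732)*100 = 87.268 %


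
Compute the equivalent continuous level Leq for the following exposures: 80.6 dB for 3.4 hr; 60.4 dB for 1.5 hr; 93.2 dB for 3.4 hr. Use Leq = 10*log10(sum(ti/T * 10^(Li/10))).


T_total = 3.4 + 1.5 + 3.4 = 8.3 hr
(3.4/8.3) * 10^(80.6/10) = 4.70328e+07
(1.5/8.3) * 10^(60.4/10) = 198159
(3.4/8.3) * 10^(93.2/10) = 8.55856e+08
Sum = 4.70328e+07 + 198159 + 8.55856e+08 = 9.03087e+08
Leq = 10*log10(9.03087e+08) = 89.557 dB


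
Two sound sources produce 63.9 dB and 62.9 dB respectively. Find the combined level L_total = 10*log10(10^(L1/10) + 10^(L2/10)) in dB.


10^(63.9/10) = 2.45471e+06
10^(62.9/10) = 1.94984e+06
Sum = 2.45471e+06 + 1.94984e+06 = 4.40455e+06
L_total = 10*log10(4.40455e+06) = 66.439 dB


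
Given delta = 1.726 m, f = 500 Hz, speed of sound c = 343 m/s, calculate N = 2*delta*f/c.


N = 2*delta*f/c = 2*delta/lambda, where lambda = c/f
lambda = 343 / 500 = 0.686 m
N = 2 * 1.726 / 0.686 = 5.0321


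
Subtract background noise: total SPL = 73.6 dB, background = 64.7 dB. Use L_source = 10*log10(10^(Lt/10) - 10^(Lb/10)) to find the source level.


10^(73.6/10) = 2.29087e+07
10^(64.7/10) = 2.95121e+06
Difference = 2.29087e+07 - 2.95121e+06 = 1.99575e+07
L_source = 10*log10(1.99575e+07) = 73.001 dB


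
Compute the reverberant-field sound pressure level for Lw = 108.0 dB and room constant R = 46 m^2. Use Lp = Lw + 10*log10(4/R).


4/R = 4/46 = 0.0869565
Lp = 108.0 + 10*log10(0.0869565) = 97.393 dB


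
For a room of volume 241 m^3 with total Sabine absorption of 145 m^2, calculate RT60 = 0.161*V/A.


RT60 = 0.161 * 241 / 145 = 0.26759 s


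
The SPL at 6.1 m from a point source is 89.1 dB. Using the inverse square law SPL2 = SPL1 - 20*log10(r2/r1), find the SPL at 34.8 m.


r2/r1 = 34.8/6.1 = 5.70492
Correction = 20*log10(5.70492) = 15.125 dB
SPL2 = 89.1 - 15.125 = 73.975 dB


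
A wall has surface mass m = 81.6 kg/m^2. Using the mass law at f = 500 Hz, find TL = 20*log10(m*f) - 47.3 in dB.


m * f = 81.6 * 500 = 40800
20*log10(40800) = 92.2132 dB
TL = 92.2132 - 47.3 = 44.913 dB


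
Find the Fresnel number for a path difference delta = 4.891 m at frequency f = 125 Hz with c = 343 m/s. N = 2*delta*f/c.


N = 2*delta*f/c = 2*delta/lambda, where lambda = c/f
lambda = 343 / 125 = 2.744 m
N = 2 * 4.891 / 2.744 = 3.5649


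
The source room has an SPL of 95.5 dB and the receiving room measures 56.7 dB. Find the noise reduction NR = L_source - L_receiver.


NR = L_source - L_receiver (difference between source and receiving room levels)
NR = 95.5 - 56.7 = 38.8 dB


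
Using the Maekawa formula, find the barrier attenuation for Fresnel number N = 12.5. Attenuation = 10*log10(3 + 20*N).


3 + 20*N = 3 + 20*12.5 = 253
Att = 10*log10(253) = 24.031 dB


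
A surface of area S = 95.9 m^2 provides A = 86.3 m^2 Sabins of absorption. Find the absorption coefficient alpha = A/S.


Absorption coefficient = absorbed power / incident power
alpha = A / S = 86.3 / 95.9 = 0.8999


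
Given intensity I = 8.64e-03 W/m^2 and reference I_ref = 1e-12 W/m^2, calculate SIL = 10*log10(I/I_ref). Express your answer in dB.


I / I_ref = 8.64e-03 / 1e-12 = 8.64e+09
SIL = 10 * log10(8.64e+09) = 99.365 dB


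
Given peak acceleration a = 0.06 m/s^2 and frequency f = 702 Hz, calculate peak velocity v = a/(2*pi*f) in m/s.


omega = 2*pi*f = 2*pi*702 = 4410.8 rad/s
v = a / omega = 0.06 / 4410.8 = 1.3603e-05 m/s


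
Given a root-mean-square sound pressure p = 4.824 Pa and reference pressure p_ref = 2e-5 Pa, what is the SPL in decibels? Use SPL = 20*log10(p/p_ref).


p / p_ref = 4.824 / 2e-5 = 241200
SPL = 20 * log10(241200) = 107.65 dB


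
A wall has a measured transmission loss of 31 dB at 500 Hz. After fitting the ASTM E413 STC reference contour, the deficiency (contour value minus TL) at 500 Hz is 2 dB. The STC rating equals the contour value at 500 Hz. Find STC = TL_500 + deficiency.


By ASTM E413, STC = value of the fitted reference contour at 500 Hz.
Contour value at 500 Hz = TL_500 + deficiency = 31 + 2 = 33
STC = 33


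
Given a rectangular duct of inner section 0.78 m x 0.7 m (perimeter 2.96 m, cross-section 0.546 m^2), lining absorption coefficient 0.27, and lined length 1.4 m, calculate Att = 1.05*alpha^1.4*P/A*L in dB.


alpha^1.4 = 0.27^1.4 = 0.159922
Attenuation rate = 1.05 * alpha^1.4 * P / A
= 1.05 * 0.159922 * 2.96 / 0.546 = 0.910325 dB/m
Total Att = 0.910325 * 1.4 = 1.2745 dB


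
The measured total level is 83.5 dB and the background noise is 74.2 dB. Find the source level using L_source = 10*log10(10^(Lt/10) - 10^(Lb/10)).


10^(83.5/10) = 2.23872e+08
10^(74.2/10) = 2.63027e+07
Difference = 2.23872e+08 - 2.63027e+07 = 1.97569e+08
L_source = 10*log10(1.97569e+08) = 82.957 dB


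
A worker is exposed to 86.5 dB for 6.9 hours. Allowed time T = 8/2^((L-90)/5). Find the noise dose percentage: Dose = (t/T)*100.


T_allowed = 8 / 2^((86.5 - 90)/5) = 12.996 hr
Dose = 6.9 / 12.996 * 100 = 53.093 %


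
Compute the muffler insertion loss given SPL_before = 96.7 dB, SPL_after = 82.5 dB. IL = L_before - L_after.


Insertion loss = SPL without muffler - SPL with muffler
IL = 96.7 - 82.5 = 14.2 dB


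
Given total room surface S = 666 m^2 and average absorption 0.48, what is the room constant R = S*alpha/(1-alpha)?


R = 666 * 0.48 / (1 - 0.48) = 614.77 m^2


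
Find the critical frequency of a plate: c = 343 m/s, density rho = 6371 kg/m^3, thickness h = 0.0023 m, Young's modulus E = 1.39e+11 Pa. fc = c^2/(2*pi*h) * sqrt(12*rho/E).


12*rho/E = 12*6371/1.39e+11 = 5.50014e-07
sqrt(12*rho/E) = sqrt(5.50014e-07) = 0.000741629
c^2/(2*pi*h) = 343^2/(2*pi*0.0023) = 8.14105e+06
fc = 8.14105e+06 * 0.000741629 = 6037.6 Hz


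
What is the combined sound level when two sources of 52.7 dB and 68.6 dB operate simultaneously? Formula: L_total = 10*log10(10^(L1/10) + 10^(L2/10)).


10^(52.7/10) = 186209
10^(68.6/10) = 7.24436e+06
Sum = 186209 + 7.24436e+06 = 7.43057e+06
L_total = 10*log10(7.43057e+06) = 68.71 dB


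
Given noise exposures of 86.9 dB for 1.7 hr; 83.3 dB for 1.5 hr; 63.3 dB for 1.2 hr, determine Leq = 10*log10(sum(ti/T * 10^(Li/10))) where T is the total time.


T_total = 1.7 + 1.5 + 1.2 = 4.4 hr
(1.7/4.4) * 10^(86.9/10) = 1.89233e+08
(1.5/4.4) * 10^(83.3/10) = 7.28851e+07
(1.2/4.4) * 10^(63.3/10) = 583081
Sum = 1.89233e+08 + 7.28851e+07 + 583081 = 2.62701e+08
Leq = 10*log10(2.62701e+08) = 84.195 dB


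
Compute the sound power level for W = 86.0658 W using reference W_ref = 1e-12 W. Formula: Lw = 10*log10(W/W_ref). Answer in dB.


W / W_ref = 86.0658 / 1e-12 = 8.60658e+13
Lw = 10 * log10(8.60658e+13) = 139.35 dB


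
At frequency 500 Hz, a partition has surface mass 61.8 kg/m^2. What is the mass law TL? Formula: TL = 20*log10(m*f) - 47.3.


m * f = 61.8 * 500 = 30900
20*log10(30900) = 89.7992 dB
TL = 89.7992 - 47.3 = 42.499 dB


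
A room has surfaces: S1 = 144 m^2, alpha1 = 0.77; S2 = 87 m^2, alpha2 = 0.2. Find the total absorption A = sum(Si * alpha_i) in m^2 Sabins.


144 * 0.77 = 110.88
87 * 0.2 = 17.4
A_total = 110.88 + 17.4 = 128.28 m^2


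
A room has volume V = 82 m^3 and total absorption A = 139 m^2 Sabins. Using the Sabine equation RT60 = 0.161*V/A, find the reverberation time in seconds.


RT60 = 0.161 * 82 / 139 = 0.094978 s


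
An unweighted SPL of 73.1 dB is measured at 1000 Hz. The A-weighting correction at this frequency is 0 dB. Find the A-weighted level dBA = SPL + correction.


A-weighting table: 1000 Hz -> 0 dB correction
SPL_A = SPL + correction = 73.1 + (0) = 73.1 dBA


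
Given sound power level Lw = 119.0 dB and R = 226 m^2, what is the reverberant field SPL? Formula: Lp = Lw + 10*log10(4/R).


4/R = 4/226 = 0.0176991
Lp = 119.0 + 10*log10(0.0176991) = 101.48 dB


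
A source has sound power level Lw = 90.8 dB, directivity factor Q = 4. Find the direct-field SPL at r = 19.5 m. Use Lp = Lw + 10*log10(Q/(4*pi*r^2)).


4*pi*r^2 = 4*pi*19.5^2 = 4778.36 m^2
Q / (4*pi*r^2) = 4 / 4778.36 = 0.000837107
Lp = 90.8 + 10*log10(0.000837107) = 60.028 dB


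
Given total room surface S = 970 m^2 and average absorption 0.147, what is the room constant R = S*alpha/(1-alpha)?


R = 970 * 0.147 / (1 - 0.147) = 167.16 m^2


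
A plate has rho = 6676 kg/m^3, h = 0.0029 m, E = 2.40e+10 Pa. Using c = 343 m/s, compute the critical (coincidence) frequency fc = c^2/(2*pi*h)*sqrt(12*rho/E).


12*rho/E = 12*6676/2.40e+10 = 3.338e-06
sqrt(12*rho/E) = sqrt(3.338e-06) = 0.00182702
c^2/(2*pi*h) = 343^2/(2*pi*0.0029) = 6.4567e+06
fc = 6.4567e+06 * 0.00182702 = 11797 Hz


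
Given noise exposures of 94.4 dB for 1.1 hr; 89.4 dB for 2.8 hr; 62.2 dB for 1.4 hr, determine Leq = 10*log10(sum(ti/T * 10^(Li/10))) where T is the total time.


T_total = 1.1 + 2.8 + 1.4 = 5.3 hr
(1.1/5.3) * 10^(94.4/10) = 5.71632e+08
(2.8/5.3) * 10^(89.4/10) = 4.60132e+08
(1.4/5.3) * 10^(62.2/10) = 438381
Sum = 5.71632e+08 + 4.60132e+08 + 438381 = 1.0322e+09
Leq = 10*log10(1.0322e+09) = 90.138 dB


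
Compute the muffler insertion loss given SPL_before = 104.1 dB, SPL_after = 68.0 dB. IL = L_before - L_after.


Insertion loss = SPL without muffler - SPL with muffler
IL = 104.1 - 68.0 = 36.1 dB


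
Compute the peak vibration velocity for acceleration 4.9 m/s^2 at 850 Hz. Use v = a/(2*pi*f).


omega = 2*pi*f = 2*pi*850 = 5340.71 rad/s
v = a / omega = 4.9 / 5340.71 = 0.00091748 m/s


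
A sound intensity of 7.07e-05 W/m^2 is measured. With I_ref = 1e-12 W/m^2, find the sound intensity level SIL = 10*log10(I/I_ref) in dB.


I / I_ref = 7.07e-05 / 1e-12 = 7.07e+07
SIL = 10 * log10(7.07e+07) = 78.494 dB


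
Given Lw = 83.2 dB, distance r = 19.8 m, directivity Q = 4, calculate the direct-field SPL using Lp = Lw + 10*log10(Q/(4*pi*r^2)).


4*pi*r^2 = 4*pi*19.8^2 = 4926.52 m^2
Q / (4*pi*r^2) = 4 / 4926.52 = 0.000811932
Lp = 83.2 + 10*log10(0.000811932) = 52.295 dB


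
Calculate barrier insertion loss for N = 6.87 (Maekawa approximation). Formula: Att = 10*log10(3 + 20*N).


3 + 20*N = 3 + 20*6.87 = 140.4
Att = 10*log10(140.4) = 21.474 dB


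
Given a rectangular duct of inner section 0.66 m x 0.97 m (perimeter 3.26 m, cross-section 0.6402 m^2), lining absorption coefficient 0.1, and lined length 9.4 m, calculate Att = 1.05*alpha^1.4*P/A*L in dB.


alpha^1.4 = 0.1^1.4 = 0.0398107
Attenuation rate = 1.05 * alpha^1.4 * P / A
= 1.05 * 0.0398107 * 3.26 / 0.6402 = 0.212859 dB/m
Total Att = 0.212859 * 9.4 = 2.0009 dB


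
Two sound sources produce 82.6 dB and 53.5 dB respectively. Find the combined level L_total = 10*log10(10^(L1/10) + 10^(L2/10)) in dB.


10^(82.6/10) = 1.8197e+08
10^(53.5/10) = 223872
Sum = 1.8197e+08 + 223872 = 1.82194e+08
L_total = 10*log10(1.82194e+08) = 82.605 dB


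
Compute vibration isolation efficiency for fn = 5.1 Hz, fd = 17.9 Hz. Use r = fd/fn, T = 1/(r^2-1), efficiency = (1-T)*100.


r = 17.9 / 5.1 = 3.5098
r^2 - 1 = 3.5098^2 - 1 = 11.3187
T = 1/11.3187 = 0.0883494
Efficiency = (1 - 0.0883494)*100 = 91.165 %


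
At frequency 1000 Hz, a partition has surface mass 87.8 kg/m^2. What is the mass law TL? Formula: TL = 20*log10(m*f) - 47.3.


m * f = 87.8 * 1000 = 87800
20*log10(87800) = 98.8699 dB
TL = 98.8699 - 47.3 = 51.57 dB


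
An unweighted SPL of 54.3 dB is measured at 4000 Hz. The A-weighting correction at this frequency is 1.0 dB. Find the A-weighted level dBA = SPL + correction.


A-weighting table: 4000 Hz -> 1.0 dB correction
SPL_A = SPL + correction = 54.3 + (1.0) = 55.3 dBA


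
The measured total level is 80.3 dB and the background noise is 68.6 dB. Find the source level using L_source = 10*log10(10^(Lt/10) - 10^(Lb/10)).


10^(80.3/10) = 1.07152e+08
10^(68.6/10) = 7.24436e+06
Difference = 1.07152e+08 - 7.24436e+06 = 9.99076e+07
L_source = 10*log10(9.99076e+07) = 79.996 dB


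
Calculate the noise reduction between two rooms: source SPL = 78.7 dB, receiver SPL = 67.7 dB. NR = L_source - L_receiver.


NR = L_source - L_receiver (difference between source and receiving room levels)
NR = 78.7 - 67.7 = 11 dB


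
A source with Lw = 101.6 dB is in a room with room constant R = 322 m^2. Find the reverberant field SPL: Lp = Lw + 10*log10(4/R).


4/R = 4/322 = 0.0124224
Lp = 101.6 + 10*log10(0.0124224) = 82.542 dB


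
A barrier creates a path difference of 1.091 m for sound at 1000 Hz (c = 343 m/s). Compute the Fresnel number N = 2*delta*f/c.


N = 2*delta*f/c = 2*delta/lambda, where lambda = c/f
lambda = 343 / 1000 = 0.343 m
N = 2 * 1.091 / 0.343 = 6.3615


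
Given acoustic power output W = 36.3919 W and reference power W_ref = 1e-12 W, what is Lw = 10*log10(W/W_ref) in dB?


W / W_ref = 36.3919 / 1e-12 = 3.63919e+13
Lw = 10 * log10(3.63919e+13) = 135.61 dB


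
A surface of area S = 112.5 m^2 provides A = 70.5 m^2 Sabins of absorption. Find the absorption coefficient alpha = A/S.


Absorption coefficient = absorbed power / incident power
alpha = A / S = 70.5 / 112.5 = 0.62667


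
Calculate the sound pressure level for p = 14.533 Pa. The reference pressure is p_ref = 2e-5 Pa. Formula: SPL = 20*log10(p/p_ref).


p / p_ref = 14.533 / 2e-5 = 726650
SPL = 20 * log10(726650) = 117.23 dB


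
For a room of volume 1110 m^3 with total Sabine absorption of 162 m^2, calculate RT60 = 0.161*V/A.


RT60 = 0.161 * 1110 / 162 = 1.1031 s


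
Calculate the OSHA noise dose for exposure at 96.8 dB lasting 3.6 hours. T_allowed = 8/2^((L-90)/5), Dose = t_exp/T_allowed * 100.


T_allowed = 8 / 2^((96.8 - 90)/5) = 3.11666 hr
Dose = 3.6 / 3.11666 * 100 = 115.51 %


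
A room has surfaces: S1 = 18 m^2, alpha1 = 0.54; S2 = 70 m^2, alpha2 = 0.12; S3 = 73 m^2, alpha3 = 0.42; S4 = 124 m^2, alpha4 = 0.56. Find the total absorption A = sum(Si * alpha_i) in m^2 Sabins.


18 * 0.54 = 9.72
70 * 0.12 = 8.4
73 * 0.42 = 30.66
124 * 0.56 = 69.44
A_total = 9.72 + 8.4 + 30.66 + 69.44 = 118.22 m^2


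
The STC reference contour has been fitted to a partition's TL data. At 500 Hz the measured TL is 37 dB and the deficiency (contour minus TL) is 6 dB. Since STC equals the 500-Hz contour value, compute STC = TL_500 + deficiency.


By ASTM E413, STC = value of the fitted reference contour at 500 Hz.
Contour value at 500 Hz = TL_500 + deficiency = 37 + 6 = 43
STC = 43


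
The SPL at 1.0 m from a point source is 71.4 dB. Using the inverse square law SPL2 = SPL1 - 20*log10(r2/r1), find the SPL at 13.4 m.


r2/r1 = 13.4/1.0 = 13.4
Correction = 20*log10(13.4) = 22.5421 dB
SPL2 = 71.4 - 22.5421 = 48.858 dB


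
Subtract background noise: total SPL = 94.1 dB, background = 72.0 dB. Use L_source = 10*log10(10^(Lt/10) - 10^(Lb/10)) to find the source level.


10^(94.1/10) = 2.5704e+09
10^(72.0/10) = 1.58489e+07
Difference = 2.5704e+09 - 1.58489e+07 = 2.55455e+09
L_source = 10*log10(2.55455e+09) = 94.073 dB


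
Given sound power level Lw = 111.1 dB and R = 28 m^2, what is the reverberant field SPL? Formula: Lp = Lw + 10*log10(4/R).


4/R = 4/28 = 0.142857
Lp = 111.1 + 10*log10(0.142857) = 102.65 dB


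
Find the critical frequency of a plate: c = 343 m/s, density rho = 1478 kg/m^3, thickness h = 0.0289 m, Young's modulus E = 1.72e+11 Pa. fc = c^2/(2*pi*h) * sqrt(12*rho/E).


12*rho/E = 12*1478/1.72e+11 = 1.03116e-07
sqrt(12*rho/E) = sqrt(1.03116e-07) = 0.000321117
c^2/(2*pi*h) = 343^2/(2*pi*0.0289) = 647904
fc = 647904 * 0.000321117 = 208.05 Hz


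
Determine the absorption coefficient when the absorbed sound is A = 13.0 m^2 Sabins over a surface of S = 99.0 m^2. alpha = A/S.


Absorption coefficient = absorbed power / incident power
alpha = A / S = 13.0 / 99.0 = 0.13131


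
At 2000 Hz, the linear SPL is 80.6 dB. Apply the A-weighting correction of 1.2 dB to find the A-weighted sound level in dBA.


A-weighting table: 2000 Hz -> 1.2 dB correction
SPL_A = SPL + correction = 80.6 + (1.2) = 81.8 dBA


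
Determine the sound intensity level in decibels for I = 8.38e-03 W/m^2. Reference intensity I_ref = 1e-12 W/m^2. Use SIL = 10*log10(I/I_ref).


I / I_ref = 8.38e-03 / 1e-12 = 8.38e+09
SIL = 10 * log10(8.38e+09) = 99.232 dB


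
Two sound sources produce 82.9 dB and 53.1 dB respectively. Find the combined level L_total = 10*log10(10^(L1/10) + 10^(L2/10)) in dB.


10^(82.9/10) = 1.94984e+08
10^(53.1/10) = 204174
Sum = 1.94984e+08 + 204174 = 1.95188e+08
L_total = 10*log10(1.95188e+08) = 82.905 dB


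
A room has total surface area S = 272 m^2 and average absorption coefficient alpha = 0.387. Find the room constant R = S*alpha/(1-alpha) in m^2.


R = 272 * 0.387 / (1 - 0.387) = 171.72 m^2


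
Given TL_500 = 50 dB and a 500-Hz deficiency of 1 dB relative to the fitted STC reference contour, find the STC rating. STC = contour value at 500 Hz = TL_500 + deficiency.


By ASTM E413, STC = value of the fitted reference contour at 500 Hz.
Contour value at 500 Hz = TL_500 + deficiency = 50 + 1 = 51
STC = 51


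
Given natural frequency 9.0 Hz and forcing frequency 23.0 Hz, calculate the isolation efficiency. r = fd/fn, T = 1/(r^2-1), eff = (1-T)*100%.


r = 23.0 / 9.0 = 2.55556
r^2 - 1 = 2.55556^2 - 1 = 5.53089
T = 1/5.53089 = 0.180803
Efficiency = (1 - 0.180803)*100 = 81.92 %


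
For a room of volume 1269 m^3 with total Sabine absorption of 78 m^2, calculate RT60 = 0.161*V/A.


RT60 = 0.161 * 1269 / 78 = 2.6193 s


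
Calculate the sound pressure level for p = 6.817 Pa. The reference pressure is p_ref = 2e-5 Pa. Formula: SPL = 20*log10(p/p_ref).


p / p_ref = 6.817 / 2e-5 = 340850
SPL = 20 * log10(340850) = 110.65 dB


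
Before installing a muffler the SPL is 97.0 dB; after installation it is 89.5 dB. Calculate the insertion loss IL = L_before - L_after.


Insertion loss = SPL without muffler - SPL with muffler
IL = 97.0 - 89.5 = 7.5 dB


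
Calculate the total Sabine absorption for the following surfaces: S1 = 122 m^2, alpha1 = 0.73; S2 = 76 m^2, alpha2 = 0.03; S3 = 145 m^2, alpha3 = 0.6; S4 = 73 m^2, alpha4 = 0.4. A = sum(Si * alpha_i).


122 * 0.73 = 89.06
76 * 0.03 = 2.28
145 * 0.6 = 87
73 * 0.4 = 29.2
A_total = 89.06 + 2.28 + 87 + 29.2 = 207.54 m^2


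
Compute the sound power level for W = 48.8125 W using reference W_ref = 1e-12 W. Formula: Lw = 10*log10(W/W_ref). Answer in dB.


W / W_ref = 48.8125 / 1e-12 = 4.88125e+13
Lw = 10 * log10(4.88125e+13) = 136.89 dB


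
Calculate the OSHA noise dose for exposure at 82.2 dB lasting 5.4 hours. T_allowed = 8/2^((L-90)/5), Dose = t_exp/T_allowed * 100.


T_allowed = 8 / 2^((82.2 - 90)/5) = 23.5883 hr
Dose = 5.4 / 23.5883 * 100 = 22.893 %


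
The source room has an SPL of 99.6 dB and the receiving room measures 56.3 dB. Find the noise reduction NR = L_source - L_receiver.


NR = L_source - L_receiver (difference between source and receiving room levels)
NR = 99.6 - 56.3 = 43.3 dB


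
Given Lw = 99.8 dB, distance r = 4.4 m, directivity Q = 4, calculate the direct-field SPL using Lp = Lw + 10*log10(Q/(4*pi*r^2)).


4*pi*r^2 = 4*pi*4.4^2 = 243.285 m^2
Q / (4*pi*r^2) = 4 / 243.285 = 0.0164416
Lp = 99.8 + 10*log10(0.0164416) = 81.959 dB


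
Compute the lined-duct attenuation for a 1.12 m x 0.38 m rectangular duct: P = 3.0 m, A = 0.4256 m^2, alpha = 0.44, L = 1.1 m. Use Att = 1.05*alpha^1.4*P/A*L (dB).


alpha^1.4 = 0.44^1.4 = 0.316835
Attenuation rate = 1.05 * alpha^1.4 * P / A
= 1.05 * 0.316835 * 3.0 / 0.4256 = 2.345 dB/m
Total Att = 2.345 * 1.1 = 2.5795 dB


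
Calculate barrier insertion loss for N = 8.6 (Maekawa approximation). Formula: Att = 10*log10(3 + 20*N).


3 + 20*N = 3 + 20*8.6 = 175
Att = 10*log10(175) = 22.43 dB


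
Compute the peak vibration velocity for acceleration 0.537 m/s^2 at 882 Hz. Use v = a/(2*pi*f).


omega = 2*pi*f = 2*pi*882 = 5541.77 rad/s
v = a / omega = 0.537 / 5541.77 = 9.69e-05 m/s


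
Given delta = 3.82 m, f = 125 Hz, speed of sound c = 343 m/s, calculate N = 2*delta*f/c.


N = 2*delta*f/c = 2*delta/lambda, where lambda = c/f
lambda = 343 / 125 = 2.744 m
N = 2 * 3.82 / 2.744 = 2.7843


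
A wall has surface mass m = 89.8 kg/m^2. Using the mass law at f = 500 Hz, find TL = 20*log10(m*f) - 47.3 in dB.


m * f = 89.8 * 500 = 44900
20*log10(44900) = 93.0449 dB
TL = 93.0449 - 47.3 = 45.745 dB


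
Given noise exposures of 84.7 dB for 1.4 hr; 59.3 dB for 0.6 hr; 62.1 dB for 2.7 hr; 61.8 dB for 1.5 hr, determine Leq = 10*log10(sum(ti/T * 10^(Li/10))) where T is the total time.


T_total = 1.4 + 0.6 + 2.7 + 1.5 = 6.2 hr
(1.4/6.2) * 10^(84.7/10) = 6.66402e+07
(0.6/6.2) * 10^(59.3/10) = 82368.2
(2.7/6.2) * 10^(62.1/10) = 706272
(1.5/6.2) * 10^(61.8/10) = 366184
Sum = 6.66402e+07 + 82368.2 + 706272 + 366184 = 6.7795e+07
Leq = 10*log10(6.7795e+07) = 78.312 dB


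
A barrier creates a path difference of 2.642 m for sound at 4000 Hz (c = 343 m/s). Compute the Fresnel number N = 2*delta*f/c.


N = 2*delta*f/c = 2*delta/lambda, where lambda = c/f
lambda = 343 / 4000 = 0.08575 m
N = 2 * 2.642 / 0.08575 = 61.621


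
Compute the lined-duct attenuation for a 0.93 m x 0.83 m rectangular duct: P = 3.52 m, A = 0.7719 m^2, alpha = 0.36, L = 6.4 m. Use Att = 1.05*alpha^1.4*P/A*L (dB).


alpha^1.4 = 0.36^1.4 = 0.239234
Attenuation rate = 1.05 * alpha^1.4 * P / A
= 1.05 * 0.239234 * 3.52 / 0.7719 = 1.1455 dB/m
Total Att = 1.1455 * 6.4 = 7.3312 dB


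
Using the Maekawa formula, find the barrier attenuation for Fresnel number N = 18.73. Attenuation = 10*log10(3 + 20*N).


3 + 20*N = 3 + 20*18.73 = 377.6
Att = 10*log10(377.6) = 25.77 dB


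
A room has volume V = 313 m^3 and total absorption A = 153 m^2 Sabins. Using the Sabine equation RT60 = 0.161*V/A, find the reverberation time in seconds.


RT60 = 0.161 * 313 / 153 = 0.32937 s


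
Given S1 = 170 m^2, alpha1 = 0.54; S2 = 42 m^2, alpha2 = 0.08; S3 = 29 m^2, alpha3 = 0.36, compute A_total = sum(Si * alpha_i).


170 * 0.54 = 91.8
42 * 0.08 = 3.36
29 * 0.36 = 10.44
A_total = 91.8 + 3.36 + 10.44 = 105.6 m^2


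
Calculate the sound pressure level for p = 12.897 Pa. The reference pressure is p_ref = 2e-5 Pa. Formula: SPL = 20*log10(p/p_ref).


p / p_ref = 12.897 / 2e-5 = 644850
SPL = 20 * log10(644850) = 116.19 dB


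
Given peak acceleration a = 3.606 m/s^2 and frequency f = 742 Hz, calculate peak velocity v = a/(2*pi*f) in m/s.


omega = 2*pi*f = 2*pi*742 = 4662.12 rad/s
v = a / omega = 3.606 / 4662.12 = 0.00077347 m/s


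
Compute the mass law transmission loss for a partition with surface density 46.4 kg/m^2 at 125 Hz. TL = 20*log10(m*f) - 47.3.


m * f = 46.4 * 125 = 5800
20*log10(5800) = 75.2686 dB
TL = 75.2686 - 47.3 = 27.969 dB


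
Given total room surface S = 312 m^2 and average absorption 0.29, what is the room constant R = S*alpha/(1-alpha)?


R = 312 * 0.29 / (1 - 0.29) = 127.44 m^2


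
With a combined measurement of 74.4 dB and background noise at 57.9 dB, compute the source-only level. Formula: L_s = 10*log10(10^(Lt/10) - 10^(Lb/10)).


10^(74.4/10) = 2.75423e+07
10^(57.9/10) = 616595
Difference = 2.75423e+07 - 616595 = 2.69257e+07
L_source = 10*log10(2.69257e+07) = 74.302 dB


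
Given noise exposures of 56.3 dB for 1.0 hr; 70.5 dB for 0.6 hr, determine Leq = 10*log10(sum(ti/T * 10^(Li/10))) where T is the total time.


T_total = 1.0 + 0.6 = 1.6 hr
(1.0/1.6) * 10^(56.3/10) = 266612
(0.6/1.6) * 10^(70.5/10) = 4.20757e+06
Sum = 266612 + 4.20757e+06 = 4.47418e+06
Leq = 10*log10(4.47418e+06) = 66.507 dB


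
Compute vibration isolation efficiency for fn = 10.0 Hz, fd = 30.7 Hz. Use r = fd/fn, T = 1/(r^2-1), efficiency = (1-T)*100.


r = 30.7 / 10.0 = 3.07
r^2 - 1 = 3.07^2 - 1 = 8.4249
T = 1/8.4249 = 0.118696
Efficiency = (1 - 0.118696)*100 = 88.13 %


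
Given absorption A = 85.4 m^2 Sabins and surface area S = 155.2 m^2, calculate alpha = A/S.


Absorption coefficient = absorbed power / incident power
alpha = A / S = 85.4 / 155.2 = 0.55026


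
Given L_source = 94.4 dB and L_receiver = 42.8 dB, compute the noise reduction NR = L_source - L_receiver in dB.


NR = L_source - L_receiver (difference between source and receiving room levels)
NR = 94.4 - 42.8 = 51.6 dB


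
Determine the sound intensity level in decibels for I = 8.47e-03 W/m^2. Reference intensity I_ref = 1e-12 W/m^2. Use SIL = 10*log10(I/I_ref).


I / I_ref = 8.47e-03 / 1e-12 = 8.47e+09
SIL = 10 * log10(8.47e+09) = 99.279 dB


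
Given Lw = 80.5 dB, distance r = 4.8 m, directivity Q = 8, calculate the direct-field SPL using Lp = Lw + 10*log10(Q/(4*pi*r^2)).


4*pi*r^2 = 4*pi*4.8^2 = 289.529 m^2
Q / (4*pi*r^2) = 8 / 289.529 = 0.0276311
Lp = 80.5 + 10*log10(0.0276311) = 64.914 dB


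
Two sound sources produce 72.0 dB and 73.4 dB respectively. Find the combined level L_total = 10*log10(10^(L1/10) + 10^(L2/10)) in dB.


10^(72.0/10) = 1.58489e+07
10^(73.4/10) = 2.18776e+07
Sum = 1.58489e+07 + 2.18776e+07 = 3.77265e+07
L_total = 10*log10(3.77265e+07) = 75.766 dB


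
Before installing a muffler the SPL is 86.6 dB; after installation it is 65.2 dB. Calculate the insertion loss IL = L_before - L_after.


Insertion loss = SPL without muffler - SPL with muffler
IL = 86.6 - 65.2 = 21.4 dB


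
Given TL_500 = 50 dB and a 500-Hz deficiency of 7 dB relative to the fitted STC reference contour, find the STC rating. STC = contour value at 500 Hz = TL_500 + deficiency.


By ASTM E413, STC = value of the fitted reference contour at 500 Hz.
Contour value at 500 Hz = TL_500 + deficiency = 50 + 7 = 57
STC = 57


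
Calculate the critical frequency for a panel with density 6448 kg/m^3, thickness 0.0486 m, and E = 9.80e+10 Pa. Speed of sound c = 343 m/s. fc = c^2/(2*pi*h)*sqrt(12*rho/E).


12*rho/E = 12*6448/9.80e+10 = 7.89551e-07
sqrt(12*rho/E) = sqrt(7.89551e-07) = 0.000888567
c^2/(2*pi*h) = 343^2/(2*pi*0.0486) = 385276
fc = 385276 * 0.000888567 = 342.34 Hz


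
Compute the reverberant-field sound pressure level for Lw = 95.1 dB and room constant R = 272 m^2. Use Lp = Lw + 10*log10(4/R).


4/R = 4/272 = 0.0147059
Lp = 95.1 + 10*log10(0.0147059) = 76.775 dB


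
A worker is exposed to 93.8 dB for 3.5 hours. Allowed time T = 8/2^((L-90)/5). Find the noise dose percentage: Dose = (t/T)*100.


T_allowed = 8 / 2^((93.8 - 90)/5) = 4.72397 hr
Dose = 3.5 / 4.72397 * 100 = 74.09 %


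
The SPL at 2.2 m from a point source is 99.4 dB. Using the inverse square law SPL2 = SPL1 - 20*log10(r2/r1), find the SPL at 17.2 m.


r2/r1 = 17.2/2.2 = 7.81818
Correction = 20*log10(7.81818) = 17.8621 dB
SPL2 = 99.4 - 17.8621 = 81.538 dB


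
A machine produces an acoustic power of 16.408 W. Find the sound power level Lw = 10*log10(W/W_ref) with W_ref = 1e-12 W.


W / W_ref = 16.408 / 1e-12 = 1.6408e+13
Lw = 10 * log10(1.6408e+13) = 132.15 dB


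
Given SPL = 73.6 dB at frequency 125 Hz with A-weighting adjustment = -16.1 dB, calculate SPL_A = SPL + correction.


A-weighting table: 125 Hz -> -16.1 dB correction
SPL_A = SPL + correction = 73.6 + (-16.1) = 57.5 dBA


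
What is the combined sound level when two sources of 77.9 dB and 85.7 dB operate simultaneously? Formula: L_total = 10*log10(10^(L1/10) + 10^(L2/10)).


10^(77.9/10) = 6.16595e+07
10^(85.7/10) = 3.71535e+08
Sum = 6.16595e+07 + 3.71535e+08 = 4.33194e+08
L_total = 10*log10(4.33194e+08) = 86.367 dB


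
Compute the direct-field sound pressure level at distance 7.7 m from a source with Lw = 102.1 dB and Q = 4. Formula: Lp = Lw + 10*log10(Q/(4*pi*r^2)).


4*pi*r^2 = 4*pi*7.7^2 = 745.06 m^2
Q / (4*pi*r^2) = 4 / 745.06 = 0.0053687
Lp = 102.1 + 10*log10(0.0053687) = 79.399 dB


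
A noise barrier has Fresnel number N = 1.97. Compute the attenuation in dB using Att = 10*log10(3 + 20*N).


3 + 20*N = 3 + 20*1.97 = 42.4
Att = 10*log10(42.4) = 16.274 dB


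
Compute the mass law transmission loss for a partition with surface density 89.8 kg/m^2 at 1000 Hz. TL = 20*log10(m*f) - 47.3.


m * f = 89.8 * 1000 = 89800
20*log10(89800) = 99.0655 dB
TL = 99.0655 - 47.3 = 51.766 dB


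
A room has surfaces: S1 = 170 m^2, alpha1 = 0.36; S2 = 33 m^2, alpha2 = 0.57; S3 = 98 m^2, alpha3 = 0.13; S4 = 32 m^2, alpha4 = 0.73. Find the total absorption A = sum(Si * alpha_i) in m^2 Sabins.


170 * 0.36 = 61.2
33 * 0.57 = 18.81
98 * 0.13 = 12.74
32 * 0.73 = 23.36
A_total = 61.2 + 18.81 + 12.74 + 23.36 = 116.11 m^2


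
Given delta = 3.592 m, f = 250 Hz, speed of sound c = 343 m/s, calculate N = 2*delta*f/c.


N = 2*delta*f/c = 2*delta/lambda, where lambda = c/f
lambda = 343 / 250 = 1.372 m
N = 2 * 3.592 / 1.372 = 5.2362


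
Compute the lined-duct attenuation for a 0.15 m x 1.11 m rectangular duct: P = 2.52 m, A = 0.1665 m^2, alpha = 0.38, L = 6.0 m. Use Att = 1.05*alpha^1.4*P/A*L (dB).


alpha^1.4 = 0.38^1.4 = 0.258046
Attenuation rate = 1.05 * alpha^1.4 * P / A
= 1.05 * 0.258046 * 2.52 / 0.1665 = 4.10084 dB/m
Total Att = 4.10084 * 6.0 = 24.605 dB


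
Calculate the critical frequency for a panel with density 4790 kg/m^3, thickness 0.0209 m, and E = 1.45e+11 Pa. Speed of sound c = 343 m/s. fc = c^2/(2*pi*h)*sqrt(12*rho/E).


12*rho/E = 12*4790/1.45e+11 = 3.96414e-07
sqrt(12*rho/E) = sqrt(3.96414e-07) = 0.000629614
c^2/(2*pi*h) = 343^2/(2*pi*0.0209) = 895905
fc = 895905 * 0.000629614 = 564.07 Hz


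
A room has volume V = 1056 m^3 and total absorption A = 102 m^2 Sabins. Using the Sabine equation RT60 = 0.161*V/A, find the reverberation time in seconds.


RT60 = 0.161 * 1056 / 102 = 1.6668 s


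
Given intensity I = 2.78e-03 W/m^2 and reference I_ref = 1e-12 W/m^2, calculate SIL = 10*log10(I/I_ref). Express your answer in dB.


I / I_ref = 2.78e-03 / 1e-12 = 2.78e+09
SIL = 10 * log10(2.78e+09) = 94.44 dB


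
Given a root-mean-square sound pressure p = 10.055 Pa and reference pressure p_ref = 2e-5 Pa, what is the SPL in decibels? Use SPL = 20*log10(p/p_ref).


p / p_ref = 10.055 / 2e-5 = 502750
SPL = 20 * log10(502750) = 114.03 dB


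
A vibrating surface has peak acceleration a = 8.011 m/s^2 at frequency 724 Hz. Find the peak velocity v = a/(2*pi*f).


omega = 2*pi*f = 2*pi*724 = 4549.03 rad/s
v = a / omega = 8.011 / 4549.03 = 0.001761 m/s


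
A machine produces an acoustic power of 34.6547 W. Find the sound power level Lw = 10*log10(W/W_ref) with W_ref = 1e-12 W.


W / W_ref = 34.6547 / 1e-12 = 3.46547e+13
Lw = 10 * log10(3.46547e+13) = 135.4 dB


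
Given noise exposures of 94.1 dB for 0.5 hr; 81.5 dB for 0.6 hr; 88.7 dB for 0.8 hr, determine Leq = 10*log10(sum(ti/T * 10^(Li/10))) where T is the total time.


T_total = 0.5 + 0.6 + 0.8 = 1.9 hr
(0.5/1.9) * 10^(94.1/10) = 6.7642e+08
(0.6/1.9) * 10^(81.5/10) = 4.46064e+07
(0.8/1.9) * 10^(88.7/10) = 3.12131e+08
Sum = 6.7642e+08 + 4.46064e+07 + 3.12131e+08 = 1.03316e+09
Leq = 10*log10(1.03316e+09) = 90.142 dB


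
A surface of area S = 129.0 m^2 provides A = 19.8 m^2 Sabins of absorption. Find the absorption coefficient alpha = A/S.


Absorption coefficient = absorbed power / incident power
alpha = A / S = 19.8 / 129.0 = 0.15349


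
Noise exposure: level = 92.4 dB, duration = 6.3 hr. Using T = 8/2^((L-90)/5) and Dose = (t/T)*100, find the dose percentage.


T_allowed = 8 / 2^((92.4 - 90)/5) = 5.73582 hr
Dose = 6.3 / 5.73582 * 100 = 109.84 %


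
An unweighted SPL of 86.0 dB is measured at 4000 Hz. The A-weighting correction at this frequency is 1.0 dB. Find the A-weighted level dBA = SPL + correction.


A-weighting table: 4000 Hz -> 1.0 dB correction
SPL_A = SPL + correction = 86.0 + (1.0) = 87 dBA


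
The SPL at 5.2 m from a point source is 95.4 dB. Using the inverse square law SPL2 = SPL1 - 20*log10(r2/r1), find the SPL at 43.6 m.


r2/r1 = 43.6/5.2 = 8.38462
Correction = 20*log10(8.38462) = 18.4697 dB
SPL2 = 95.4 - 18.4697 = 76.93 dB


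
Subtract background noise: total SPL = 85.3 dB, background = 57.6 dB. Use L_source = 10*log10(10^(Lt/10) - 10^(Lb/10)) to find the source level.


10^(85.3/10) = 3.38844e+08
10^(57.6/10) = 575440
Difference = 3.38844e+08 - 575440 = 3.38269e+08
L_source = 10*log10(3.38269e+08) = 85.293 dB


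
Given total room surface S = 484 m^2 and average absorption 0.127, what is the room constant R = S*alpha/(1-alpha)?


R = 484 * 0.127 / (1 - 0.127) = 70.41 m^2


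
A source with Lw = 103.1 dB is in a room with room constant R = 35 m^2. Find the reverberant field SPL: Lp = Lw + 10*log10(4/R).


4/R = 4/35 = 0.114286
Lp = 103.1 + 10*log10(0.114286) = 93.68 dB


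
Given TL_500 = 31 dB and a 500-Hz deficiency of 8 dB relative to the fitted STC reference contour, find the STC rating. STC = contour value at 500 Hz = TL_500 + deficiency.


By ASTM E413, STC = value of the fitted reference contour at 500 Hz.
Contour value at 500 Hz = TL_500 + deficiency = 31 + 8 = 39
STC = 39


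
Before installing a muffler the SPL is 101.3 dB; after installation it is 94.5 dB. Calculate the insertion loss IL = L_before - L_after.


Insertion loss = SPL without muffler - SPL with muffler
IL = 101.3 - 94.5 = 6.8 dB


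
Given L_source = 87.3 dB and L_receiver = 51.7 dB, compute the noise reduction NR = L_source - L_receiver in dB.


NR = L_source - L_receiver (difference between source and receiving room levels)
NR = 87.3 - 51.7 = 35.6 dB


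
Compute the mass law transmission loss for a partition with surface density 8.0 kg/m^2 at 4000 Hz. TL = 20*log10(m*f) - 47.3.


m * f = 8.0 * 4000 = 32000
20*log10(32000) = 90.103 dB
TL = 90.103 - 47.3 = 42.803 dB


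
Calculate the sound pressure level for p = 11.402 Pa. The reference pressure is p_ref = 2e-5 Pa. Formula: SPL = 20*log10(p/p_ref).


p / p_ref = 11.402 / 2e-5 = 570100
SPL = 20 * log10(570100) = 115.12 dB


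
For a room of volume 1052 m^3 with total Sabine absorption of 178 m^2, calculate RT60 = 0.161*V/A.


RT60 = 0.161 * 1052 / 178 = 0.95153 s


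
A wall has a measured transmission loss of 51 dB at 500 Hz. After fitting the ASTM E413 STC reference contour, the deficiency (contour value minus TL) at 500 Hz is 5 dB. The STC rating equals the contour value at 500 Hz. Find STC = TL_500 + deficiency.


By ASTM E413, STC = value of the fitted reference contour at 500 Hz.
Contour value at 500 Hz = TL_500 + deficiency = 51 + 5 = 56
STC = 56


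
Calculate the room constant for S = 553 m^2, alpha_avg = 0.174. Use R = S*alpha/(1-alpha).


R = 553 * 0.174 / (1 - 0.174) = 116.49 m^2


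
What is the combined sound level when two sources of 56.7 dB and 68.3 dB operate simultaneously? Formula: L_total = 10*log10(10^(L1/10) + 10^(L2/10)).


10^(56.7/10) = 467735
10^(68.3/10) = 6.76083e+06
Sum = 467735 + 6.76083e+06 = 7.22856e+06
L_total = 10*log10(7.22856e+06) = 68.591 dB


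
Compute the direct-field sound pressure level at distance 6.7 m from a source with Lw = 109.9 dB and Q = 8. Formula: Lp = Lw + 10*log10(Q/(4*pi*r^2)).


4*pi*r^2 = 4*pi*6.7^2 = 564.104 m^2
Q / (4*pi*r^2) = 8 / 564.104 = 0.0141818
Lp = 109.9 + 10*log10(0.0141818) = 91.417 dB


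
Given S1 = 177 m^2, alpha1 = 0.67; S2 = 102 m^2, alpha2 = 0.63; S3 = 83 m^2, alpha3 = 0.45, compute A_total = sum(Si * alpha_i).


177 * 0.67 = 118.59
102 * 0.63 = 64.26
83 * 0.45 = 37.35
A_total = 118.59 + 64.26 + 37.35 = 220.2 m^2


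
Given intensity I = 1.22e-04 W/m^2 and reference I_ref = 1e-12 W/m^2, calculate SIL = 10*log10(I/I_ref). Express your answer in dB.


I / I_ref = 1.22e-04 / 1e-12 = 1.22e+08
SIL = 10 * log10(1.22e+08) = 80.864 dB


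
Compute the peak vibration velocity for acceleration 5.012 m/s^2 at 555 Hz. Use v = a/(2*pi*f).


omega = 2*pi*f = 2*pi*555 = 3487.17 rad/s
v = a / omega = 5.012 / 3487.17 = 0.0014373 m/s


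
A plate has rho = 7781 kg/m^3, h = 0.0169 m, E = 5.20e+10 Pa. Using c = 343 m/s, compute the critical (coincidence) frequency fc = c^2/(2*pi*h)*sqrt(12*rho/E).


12*rho/E = 12*7781/5.20e+10 = 1.79562e-06
sqrt(12*rho/E) = sqrt(1.79562e-06) = 0.00134001
c^2/(2*pi*h) = 343^2/(2*pi*0.0169) = 1.10795e+06
fc = 1.10795e+06 * 0.00134001 = 1484.7 Hz


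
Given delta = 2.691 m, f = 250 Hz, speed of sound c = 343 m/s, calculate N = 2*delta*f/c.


N = 2*delta*f/c = 2*delta/lambda, where lambda = c/f
lambda = 343 / 250 = 1.372 m
N = 2 * 2.691 / 1.372 = 3.9227


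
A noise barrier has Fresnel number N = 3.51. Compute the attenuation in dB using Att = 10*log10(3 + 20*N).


3 + 20*N = 3 + 20*3.51 = 73.2
Att = 10*log10(73.2) = 18.645 dB


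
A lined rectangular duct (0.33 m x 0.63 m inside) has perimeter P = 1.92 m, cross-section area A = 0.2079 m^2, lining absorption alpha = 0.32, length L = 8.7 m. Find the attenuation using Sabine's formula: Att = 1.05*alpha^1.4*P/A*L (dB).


alpha^1.4 = 0.32^1.4 = 0.202866
Attenuation rate = 1.05 * alpha^1.4 * P / A
= 1.05 * 0.202866 * 1.92 / 0.2079 = 1.96719 dB/m
Total Att = 1.96719 * 8.7 = 17.115 dB


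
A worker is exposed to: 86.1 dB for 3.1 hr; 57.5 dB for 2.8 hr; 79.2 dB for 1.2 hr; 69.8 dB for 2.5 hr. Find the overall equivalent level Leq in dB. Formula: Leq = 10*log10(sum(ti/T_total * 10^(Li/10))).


T_total = 3.1 + 2.8 + 1.2 + 2.5 = 9.6 hr
(3.1/9.6) * 10^(86.1/10) = 1.3155e+08
(2.8/9.6) * 10^(57.5/10) = 164016
(1.2/9.6) * 10^(79.2/10) = 1.0397e+07
(2.5/9.6) * 10^(69.8/10) = 2.48696e+06
Sum = 1.3155e+08 + 164016 + 1.0397e+07 + 2.48696e+06 = 1.44598e+08
Leq = 10*log10(1.44598e+08) = 81.602 dB
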